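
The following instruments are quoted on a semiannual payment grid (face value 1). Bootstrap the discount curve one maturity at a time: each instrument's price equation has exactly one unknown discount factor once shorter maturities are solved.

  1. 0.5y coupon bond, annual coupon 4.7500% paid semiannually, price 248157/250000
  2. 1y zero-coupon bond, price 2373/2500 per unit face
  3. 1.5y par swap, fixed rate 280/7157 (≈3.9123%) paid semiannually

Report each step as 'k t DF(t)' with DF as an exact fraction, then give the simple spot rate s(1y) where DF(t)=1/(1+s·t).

1 1/2 606/625
2 1 2373/2500
3 3/2 118/125
s(1y) = (1/(2373/2500) − 1)/(1) = 127/2373 ≈ 5.3519%

step 1 [0.5y] bond c/2=19/800: DF=(248157/250000 − 19/800·(0))/(1+19/800) = 606/625 ≈ 0.969600
step 2 [1y] zero: DF = P = 2373/2500 ≈ 0.949200
step 3 [1.5y] swap r/2=140/7157: DF=(1 − 140/7157·(0.969600+0.949200))/(1+140/7157) = 118/125 ≈ 0.944000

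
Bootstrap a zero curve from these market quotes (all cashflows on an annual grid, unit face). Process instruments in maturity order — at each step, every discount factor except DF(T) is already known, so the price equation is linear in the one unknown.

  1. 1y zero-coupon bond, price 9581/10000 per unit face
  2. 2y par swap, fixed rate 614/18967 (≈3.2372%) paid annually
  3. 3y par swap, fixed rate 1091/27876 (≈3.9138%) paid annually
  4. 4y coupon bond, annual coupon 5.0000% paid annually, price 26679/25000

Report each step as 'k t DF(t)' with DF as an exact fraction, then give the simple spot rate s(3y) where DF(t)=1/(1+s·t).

1 1 9581/10000
2 2 4693/5000
3 3 8909/10000
4 4 2209/2500
s(3y) = (1/(8909/10000) − 1)/(3) = 1091/26727 ≈ 4.0820%

step 1 [1y] zero: DF = P = 9581/10000 ≈ 0.958100
step 2 [2y] swap r/1=614/18967: DF=(1 − 614/18967·(0.958100))/(1+614/18967) = 4693/5000 ≈ 0.938600
step 3 [3y] swap r/1=1091/27876: DF=(1 − 1091/27876·(0.958100+0.938600))/(1+1091/27876) = 8909/10000 ≈ 0.890900
step 4 [4y] bond c/1=1/20: DF=(26679/25000 − 1/20·(0.958100+0.938600+0.890900))/(1+1/20) = 2209/2500 ≈ 0.883600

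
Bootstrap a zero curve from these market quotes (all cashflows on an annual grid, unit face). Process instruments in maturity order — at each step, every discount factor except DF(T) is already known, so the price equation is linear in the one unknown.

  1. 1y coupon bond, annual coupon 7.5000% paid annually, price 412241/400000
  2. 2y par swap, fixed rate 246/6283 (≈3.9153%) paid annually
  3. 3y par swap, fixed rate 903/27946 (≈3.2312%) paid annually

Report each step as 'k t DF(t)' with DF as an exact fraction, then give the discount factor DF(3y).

1 1 9587/10000
2 2 4631/5000
3 3 9097/10000
DF(3y) = 9097/10000 ≈ 0.909700

step 1 [1y] bond c/1=3/40: DF=(412241/400000 − 3/40·(0))/(1+3/40) = 9587/10000 ≈ 0.958700
step 2 [2y] swap r/1=246/6283: DF=(1 − 246/6283·(0.958700))/(1+246/6283) = 4631/5000 ≈ 0.926200
step 3 [3y] swap r/1=903/27946: DF=(1 − 903/27946·(0.958700+0.926200))/(1+903/27946) = 9097/10000 ≈ 0.909700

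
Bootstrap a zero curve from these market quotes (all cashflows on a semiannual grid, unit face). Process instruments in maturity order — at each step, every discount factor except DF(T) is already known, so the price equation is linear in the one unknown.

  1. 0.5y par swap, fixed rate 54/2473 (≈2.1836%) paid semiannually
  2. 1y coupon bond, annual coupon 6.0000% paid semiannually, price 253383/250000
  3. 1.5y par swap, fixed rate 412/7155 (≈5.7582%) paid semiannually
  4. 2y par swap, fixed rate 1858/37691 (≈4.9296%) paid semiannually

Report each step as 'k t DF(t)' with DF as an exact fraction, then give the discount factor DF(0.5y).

step 1 [0.5y] swap r/2=27/2473: DF=(1 − 27/2473·(0))/(1+27/2473) = 2473/2500 ≈ 0.989200
step 2 [1y] bond c/2=3/100: DF=(253383/250000 − 3/100·(0.989200))/(1+3/100) = 597/625 ≈ 0.955200
step 3 [1.5y] swap r/2=206/7155: DF=(1 − 206/7155·(0.989200+0.955200))/(1+206/7155) = 1147/1250 ≈ 0.917600
step 4 [2y] swap r/2=929/37691: DF=(1 − 929/37691·(0.989200+0.955200+0.917600))/(1+929/37691) = 9071/10000 ≈ 0.907100

1 1/2 2473/2500
2 1 597/625
3 3/2 1147/1250
4 2 9071/10000
DF(0.5y) = 2473/2500 ≈ 0.989200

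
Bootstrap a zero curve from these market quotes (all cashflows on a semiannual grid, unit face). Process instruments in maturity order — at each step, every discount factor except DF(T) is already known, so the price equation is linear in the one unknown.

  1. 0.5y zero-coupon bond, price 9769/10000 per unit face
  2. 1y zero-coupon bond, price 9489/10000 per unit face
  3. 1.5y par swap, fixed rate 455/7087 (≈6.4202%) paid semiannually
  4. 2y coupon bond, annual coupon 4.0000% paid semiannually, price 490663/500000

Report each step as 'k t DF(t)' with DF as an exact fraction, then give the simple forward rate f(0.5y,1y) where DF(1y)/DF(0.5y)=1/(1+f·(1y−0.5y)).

1 1/2 9769/10000
2 1 9489/10000
3 3/2 909/1000
4 2 1813/2000
f(0.5y,1y) = ((9769/10000)/(9489/10000) − 1)/(1/2) = 560/9489 ≈ 5.9016%

step 1 [0.5y] zero: DF = P = 9769/10000 ≈ 0.976900
step 2 [1y] zero: DF = P = 9489/10000 ≈ 0.948900
step 3 [1.5y] swap r/2=455/14174: DF=(1 − 455/14174·(0.976900+0.948900))/(1+455/14174) = 909/1000 ≈ 0.909000
step 4 [2y] bond c/2=1/50: DF=(490663/500000 − 1/50·(0.976900+0.948900+0.909000))/(1+1/50) = 1813/2000 ≈ 0.906500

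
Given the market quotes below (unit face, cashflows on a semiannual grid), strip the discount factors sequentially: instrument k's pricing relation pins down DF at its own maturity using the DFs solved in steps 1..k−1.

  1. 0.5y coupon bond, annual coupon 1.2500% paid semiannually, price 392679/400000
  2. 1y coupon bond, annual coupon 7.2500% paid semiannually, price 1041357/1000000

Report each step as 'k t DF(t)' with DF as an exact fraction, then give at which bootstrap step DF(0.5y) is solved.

step 1 [0.5y] bond c/2=1/160: DF=(392679/400000 − 1/160·(0))/(1+1/160) = 2439/2500 ≈ 0.975600
step 2 [1y] bond c/2=29/800: DF=(1041357/1000000 − 29/800·(0.975600))/(1+29/800) = 2427/2500 ≈ 0.970800

1 1/2 2439/2500
2 1 2427/2500
DF(0.5y) is solved at step 1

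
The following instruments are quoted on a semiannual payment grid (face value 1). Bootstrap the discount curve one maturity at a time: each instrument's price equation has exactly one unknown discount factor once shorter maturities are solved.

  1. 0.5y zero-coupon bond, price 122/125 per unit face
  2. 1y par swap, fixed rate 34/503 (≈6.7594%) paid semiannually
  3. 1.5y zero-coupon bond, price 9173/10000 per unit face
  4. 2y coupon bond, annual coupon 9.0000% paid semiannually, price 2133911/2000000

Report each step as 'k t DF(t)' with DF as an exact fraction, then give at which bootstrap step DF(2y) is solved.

1 1/2 122/125
2 1 4677/5000
3 3/2 9173/10000
4 2 562/625
DF(2y) is solved at step 4

step 1 [0.5y] zero: DF = P = 122/125 ≈ 0.976000
step 2 [1y] swap r/2=17/503: DF=(1 − 17/503·(0.976000))/(1+17/503) = 4677/5000 ≈ 0.935400
step 3 [1.5y] zero: DF = P = 9173/10000 ≈ 0.917300
step 4 [2y] bond c/2=9/200: DF=(2133911/2000000 − 9/200·(0.976000+0.935400+0.917300))/(1+9/200) = 562/625 ≈ 0.899200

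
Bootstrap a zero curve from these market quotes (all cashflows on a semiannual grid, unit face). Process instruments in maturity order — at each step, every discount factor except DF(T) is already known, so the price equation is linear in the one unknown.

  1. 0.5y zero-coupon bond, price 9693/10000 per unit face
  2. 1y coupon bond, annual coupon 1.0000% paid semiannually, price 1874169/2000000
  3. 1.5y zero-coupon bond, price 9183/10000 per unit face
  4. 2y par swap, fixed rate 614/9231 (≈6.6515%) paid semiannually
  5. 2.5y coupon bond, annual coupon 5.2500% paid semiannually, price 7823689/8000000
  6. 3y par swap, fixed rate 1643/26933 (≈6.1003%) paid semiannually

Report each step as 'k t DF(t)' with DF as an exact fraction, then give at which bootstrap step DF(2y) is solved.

1 1/2 9693/10000
2 1 2319/2500
3 3/2 9183/10000
4 2 2193/2500
5 5/2 1717/2000
6 3 8357/10000
DF(2y) is solved at step 4

step 1 [0.5y] zero: DF = P = 9693/10000 ≈ 0.969300
step 2 [1y] bond c/2=1/200: DF=(1874169/2000000 − 1/200·(0.969300))/(1+1/200) = 2319/2500 ≈ 0.927600
step 3 [1.5y] zero: DF = P = 9183/10000 ≈ 0.918300
step 4 [2y] swap r/2=307/9231: DF=(1 − 307/9231·(0.969300+0.927600+0.918300))/(1+307/9231) = 2193/2500 ≈ 0.877200
step 5 [2.5y] bond c/2=21/800: DF=(7823689/8000000 − 21/800·(0.969300+0.927600+0.918300+0.877200))/(1+21/800) = 1717/2000 ≈ 0.858500
step 6 [3y] swap r/2=1643/53866: DF=(1 − 1643/53866·(0.969300+0.927600+0.918300+0.877200+0.858500))/(1+1643/53866) = 8357/10000 ≈ 0.835700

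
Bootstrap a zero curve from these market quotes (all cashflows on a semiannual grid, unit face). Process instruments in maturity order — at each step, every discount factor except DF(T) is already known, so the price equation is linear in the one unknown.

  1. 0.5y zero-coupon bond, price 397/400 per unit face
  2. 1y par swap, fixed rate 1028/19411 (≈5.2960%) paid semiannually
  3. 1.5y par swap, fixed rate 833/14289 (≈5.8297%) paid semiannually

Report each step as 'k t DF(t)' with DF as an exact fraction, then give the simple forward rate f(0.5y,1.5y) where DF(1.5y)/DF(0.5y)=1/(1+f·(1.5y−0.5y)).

1 1/2 397/400
2 1 4743/5000
3 3/2 9167/10000
f(0.5y,1.5y) = ((397/400)/(9167/10000) − 1)/(1) = 758/9167 ≈ 8.2688%

step 1 [0.5y] zero: DF = P = 397/400 ≈ 0.992500
step 2 [1y] swap r/2=514/19411: DF=(1 − 514/19411·(0.992500))/(1+514/19411) = 4743/5000 ≈ 0.948600
step 3 [1.5y] swap r/2=833/28578: DF=(1 − 833/28578·(0.992500+0.948600))/(1+833/28578) = 9167/10000 ≈ 0.916700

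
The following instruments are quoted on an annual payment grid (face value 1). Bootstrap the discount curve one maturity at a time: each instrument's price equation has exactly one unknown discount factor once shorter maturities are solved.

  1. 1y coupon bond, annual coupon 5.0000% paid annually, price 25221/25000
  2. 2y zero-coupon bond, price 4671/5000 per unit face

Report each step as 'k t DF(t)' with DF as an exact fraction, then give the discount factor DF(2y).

step 1 [1y] bond c/1=1/20: DF=(25221/25000 − 1/20·(0))/(1+1/20) = 1201/1250 ≈ 0.960800
step 2 [2y] zero: DF = P = 4671/5000 ≈ 0.934200

1 1 1201/1250
2 2 4671/5000
DF(2y) = 4671/5000 ≈ 0.934200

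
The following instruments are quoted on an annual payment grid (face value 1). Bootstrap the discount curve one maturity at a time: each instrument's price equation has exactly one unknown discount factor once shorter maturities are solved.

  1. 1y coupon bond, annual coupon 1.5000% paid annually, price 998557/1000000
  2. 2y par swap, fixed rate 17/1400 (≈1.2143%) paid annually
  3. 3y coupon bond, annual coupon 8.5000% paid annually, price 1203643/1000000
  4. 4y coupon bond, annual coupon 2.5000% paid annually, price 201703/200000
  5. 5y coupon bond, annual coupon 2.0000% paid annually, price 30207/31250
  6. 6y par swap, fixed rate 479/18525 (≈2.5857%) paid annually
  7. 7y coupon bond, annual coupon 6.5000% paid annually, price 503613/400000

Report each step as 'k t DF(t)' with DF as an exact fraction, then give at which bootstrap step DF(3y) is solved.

step 1 [1y] bond c/1=3/200: DF=(998557/1000000 − 3/200·(0))/(1+3/200) = 4919/5000 ≈ 0.983800
step 2 [2y] swap r/1=17/1400: DF=(1 − 17/1400·(0.983800))/(1+17/1400) = 4881/5000 ≈ 0.976200
step 3 [3y] bond c/1=17/200: DF=(1203643/1000000 − 17/200·(0.983800+0.976200))/(1+17/200) = 4779/5000 ≈ 0.955800
step 4 [4y] bond c/1=1/40: DF=(201703/200000 − 1/40·(0.983800+0.976200+0.955800))/(1+1/40) = 1141/1250 ≈ 0.912800
step 5 [5y] bond c/1=1/50: DF=(30207/31250 − 1/50·(0.983800+0.976200+0.955800+0.912800))/(1+1/50) = 4363/5000 ≈ 0.872600
step 6 [6y] swap r/1=479/18525: DF=(1 − 479/18525·(0.983800+0.976200+0.955800+0.912800+0.872600))/(1+479/18525) = 8563/10000 ≈ 0.856300
step 7 [7y] bond c/1=13/200: DF=(503613/400000 − 13/200·(0.983800+0.976200+0.955800+0.912800+0.872600+0.856300))/(1+13/200) = 843/1000 ≈ 0.843000

1 1 4919/5000
2 2 4881/5000
3 3 4779/5000
4 4 1141/1250
5 5 4363/5000
6 6 8563/10000
7 7 843/1000
DF(3y) is solved at step 3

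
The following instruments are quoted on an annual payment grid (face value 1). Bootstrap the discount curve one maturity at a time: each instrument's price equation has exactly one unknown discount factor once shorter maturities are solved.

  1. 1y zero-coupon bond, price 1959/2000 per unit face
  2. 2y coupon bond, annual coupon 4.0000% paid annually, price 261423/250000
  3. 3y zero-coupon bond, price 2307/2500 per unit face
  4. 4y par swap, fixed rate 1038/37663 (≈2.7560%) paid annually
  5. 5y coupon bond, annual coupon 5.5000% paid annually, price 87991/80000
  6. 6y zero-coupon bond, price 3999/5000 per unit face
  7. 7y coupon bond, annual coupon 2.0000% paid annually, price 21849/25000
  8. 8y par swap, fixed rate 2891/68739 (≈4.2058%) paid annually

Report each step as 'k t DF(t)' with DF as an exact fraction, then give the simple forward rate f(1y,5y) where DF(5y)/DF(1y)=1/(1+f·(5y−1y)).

step 1 [1y] zero: DF = P = 1959/2000 ≈ 0.979500
step 2 [2y] bond c/1=1/25: DF=(261423/250000 − 1/25·(0.979500))/(1+1/25) = 4839/5000 ≈ 0.967800
step 3 [3y] zero: DF = P = 2307/2500 ≈ 0.922800
step 4 [4y] swap r/1=1038/37663: DF=(1 − 1038/37663·(0.979500+0.967800+0.922800))/(1+1038/37663) = 4481/5000 ≈ 0.896200
step 5 [5y] bond c/1=11/200: DF=(87991/80000 − 11/200·(0.979500+0.967800+0.922800+0.896200))/(1+11/200) = 4231/5000 ≈ 0.846200
step 6 [6y] zero: DF = P = 3999/5000 ≈ 0.799800
step 7 [7y] bond c/1=1/50: DF=(21849/25000 − 1/50·(0.979500+0.967800+0.922800+0.896200+0.846200+0.799800))/(1+1/50) = 7507/10000 ≈ 0.750700
step 8 [8y] swap r/1=2891/68739: DF=(1 − 2891/68739·(0.979500+0.967800+0.922800+0.896200+0.846200+0.799800+0.750700))/(1+2891/68739) = 7109/10000 ≈ 0.710900

1 1 1959/2000
2 2 4839/5000
3 3 2307/2500
4 4 4481/5000
5 5 4231/5000
6 6 3999/5000
7 7 7507/10000
8 8 7109/10000
f(1y,5y) = ((1959/2000)/(4231/5000) − 1)/(4) = 1333/33848 ≈ 3.9382%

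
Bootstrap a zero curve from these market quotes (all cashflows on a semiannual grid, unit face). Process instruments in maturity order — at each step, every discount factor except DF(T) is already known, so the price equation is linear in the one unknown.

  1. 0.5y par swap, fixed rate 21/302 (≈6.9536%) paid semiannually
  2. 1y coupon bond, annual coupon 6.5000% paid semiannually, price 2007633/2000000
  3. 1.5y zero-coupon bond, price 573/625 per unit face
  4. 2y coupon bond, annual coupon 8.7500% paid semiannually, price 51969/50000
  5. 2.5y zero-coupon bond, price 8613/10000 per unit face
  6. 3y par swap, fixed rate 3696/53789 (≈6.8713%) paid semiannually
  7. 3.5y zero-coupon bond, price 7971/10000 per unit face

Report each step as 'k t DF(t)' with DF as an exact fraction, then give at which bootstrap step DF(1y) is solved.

step 1 [0.5y] swap r/2=21/604: DF=(1 − 21/604·(0))/(1+21/604) = 604/625 ≈ 0.966400
step 2 [1y] bond c/2=13/400: DF=(2007633/2000000 − 13/400·(0.966400))/(1+13/400) = 4709/5000 ≈ 0.941800
step 3 [1.5y] zero: DF = P = 573/625 ≈ 0.916800
step 4 [2y] bond c/2=7/160: DF=(51969/50000 − 7/160·(0.966400+0.941800+0.916800))/(1+7/160) = 4387/5000 ≈ 0.877400
step 5 [2.5y] zero: DF = P = 8613/10000 ≈ 0.861300
step 6 [3y] swap r/2=1848/53789: DF=(1 − 1848/53789·(0.966400+0.941800+0.916800+0.877400+0.861300))/(1+1848/53789) = 1019/1250 ≈ 0.815200
step 7 [3.5y] zero: DF = P = 7971/10000 ≈ 0.797100

1 1/2 604/625
2 1 4709/5000
3 3/2 573/625
4 2 4387/5000
5 5/2 8613/10000
6 3 1019/1250
7 7/2 7971/10000
DF(1y) is solved at step 2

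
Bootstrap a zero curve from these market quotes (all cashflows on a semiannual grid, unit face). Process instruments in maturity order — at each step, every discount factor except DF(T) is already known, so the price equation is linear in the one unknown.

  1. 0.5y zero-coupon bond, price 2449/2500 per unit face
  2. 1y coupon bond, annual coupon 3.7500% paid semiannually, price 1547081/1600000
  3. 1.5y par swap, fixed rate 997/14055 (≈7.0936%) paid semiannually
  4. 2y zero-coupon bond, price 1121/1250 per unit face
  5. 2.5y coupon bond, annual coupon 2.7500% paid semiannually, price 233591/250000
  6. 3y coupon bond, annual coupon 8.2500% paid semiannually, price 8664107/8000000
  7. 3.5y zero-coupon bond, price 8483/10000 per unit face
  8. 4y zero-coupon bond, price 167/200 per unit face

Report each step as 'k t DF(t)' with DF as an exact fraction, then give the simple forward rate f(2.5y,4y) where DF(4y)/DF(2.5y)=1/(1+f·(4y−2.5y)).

step 1 [0.5y] zero: DF = P = 2449/2500 ≈ 0.979600
step 2 [1y] bond c/2=3/160: DF=(1547081/1600000 − 3/160·(0.979600))/(1+3/160) = 9311/10000 ≈ 0.931100
step 3 [1.5y] swap r/2=997/28110: DF=(1 − 997/28110·(0.979600+0.931100))/(1+997/28110) = 9003/10000 ≈ 0.900300
step 4 [2y] zero: DF = P = 1121/1250 ≈ 0.896800
step 5 [2.5y] bond c/2=11/800: DF=(233591/250000 − 11/800·(0.979600+0.931100+0.900300+0.896800))/(1+11/800) = 4357/5000 ≈ 0.871400
step 6 [3y] bond c/2=33/800: DF=(8664107/8000000 − 33/800·(0.979600+0.931100+0.900300+0.896800+0.871400))/(1+33/800) = 8587/10000 ≈ 0.858700
step 7 [3.5y] zero: DF = P = 8483/10000 ≈ 0.848300
step 8 [4y] zero: DF = P = 167/200 ≈ 0.835000

1 1/2 2449/2500
2 1 9311/10000
3 3/2 9003/10000
4 2 1121/1250
5 5/2 4357/5000
6 3 8587/10000
7 7/2 8483/10000
8 4 167/200
f(2.5y,4y) = ((4357/5000)/(167/200) − 1)/(3/2) = 364/12525 ≈ 2.9062%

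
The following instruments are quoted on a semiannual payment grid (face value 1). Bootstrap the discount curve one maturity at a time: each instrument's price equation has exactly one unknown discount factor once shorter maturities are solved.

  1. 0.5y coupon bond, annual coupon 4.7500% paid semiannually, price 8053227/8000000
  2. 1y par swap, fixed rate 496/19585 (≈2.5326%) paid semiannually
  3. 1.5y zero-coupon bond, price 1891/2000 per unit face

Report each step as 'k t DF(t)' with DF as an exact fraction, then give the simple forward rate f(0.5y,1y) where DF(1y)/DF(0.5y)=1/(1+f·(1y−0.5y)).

1 1/2 9833/10000
2 1 1219/1250
3 3/2 1891/2000
f(0.5y,1y) = ((9833/10000)/(1219/1250) − 1)/(1/2) = 81/4876 ≈ 1.6612%

step 1 [0.5y] bond c/2=19/800: DF=(8053227/8000000 − 19/800·(0))/(1+19/800) = 9833/10000 ≈ 0.983300
step 2 [1y] swap r/2=248/19585: DF=(1 − 248/19585·(0.983300))/(1+248/19585) = 1219/1250 ≈ 0.975200
step 3 [1.5y] zero: DF = P = 1891/2000 ≈ 0.945500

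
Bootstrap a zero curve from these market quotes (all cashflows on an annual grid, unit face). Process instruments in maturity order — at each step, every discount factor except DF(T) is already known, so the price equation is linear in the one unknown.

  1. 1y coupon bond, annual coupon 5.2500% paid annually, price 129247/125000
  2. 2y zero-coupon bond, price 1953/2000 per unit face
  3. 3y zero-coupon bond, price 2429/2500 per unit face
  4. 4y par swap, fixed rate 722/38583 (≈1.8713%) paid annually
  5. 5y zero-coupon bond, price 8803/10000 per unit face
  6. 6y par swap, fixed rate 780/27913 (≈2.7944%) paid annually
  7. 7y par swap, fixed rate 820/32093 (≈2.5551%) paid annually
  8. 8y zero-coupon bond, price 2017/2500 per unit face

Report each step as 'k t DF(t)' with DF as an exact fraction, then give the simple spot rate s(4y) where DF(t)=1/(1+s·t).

1 1 614/625
2 2 1953/2000
3 3 2429/2500
4 4 4639/5000
5 5 8803/10000
6 6 211/250
7 7 209/250
8 8 2017/2500
s(4y) = (1/(4639/5000) − 1)/(4) = 361/18556 ≈ 1.9455%

step 1 [1y] bond c/1=21/400: DF=(129247/125000 − 21/400·(0))/(1+21/400) = 614/625 ≈ 0.982400
step 2 [2y] zero: DF = P = 1953/2000 ≈ 0.976500
step 3 [3y] zero: DF = P = 2429/2500 ≈ 0.971600
step 4 [4y] swap r/1=722/38583: DF=(1 − 722/38583·(0.982400+0.976500+0.971600))/(1+722/38583) = 4639/5000 ≈ 0.927800
step 5 [5y] zero: DF = P = 8803/10000 ≈ 0.880300
step 6 [6y] swap r/1=780/27913: DF=(1 − 780/27913·(0.982400+0.976500+0.971600+0.927800+0.880300))/(1+780/27913) = 211/250 ≈ 0.844000
step 7 [7y] swap r/1=820/32093: DF=(1 − 820/32093·(0.982400+0.976500+0.971600+0.927800+0.880300+0.844000))/(1+820/32093) = 209/250 ≈ 0.836000
step 8 [8y] zero: DF = P = 2017/2500 ≈ 0.806800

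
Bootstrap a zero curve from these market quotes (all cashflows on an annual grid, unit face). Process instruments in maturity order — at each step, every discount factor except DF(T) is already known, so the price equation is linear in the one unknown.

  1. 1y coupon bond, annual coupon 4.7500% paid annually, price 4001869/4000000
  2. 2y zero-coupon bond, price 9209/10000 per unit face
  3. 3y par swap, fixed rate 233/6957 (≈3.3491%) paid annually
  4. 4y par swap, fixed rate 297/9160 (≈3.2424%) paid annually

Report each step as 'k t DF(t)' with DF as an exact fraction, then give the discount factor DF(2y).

step 1 [1y] bond c/1=19/400: DF=(4001869/4000000 − 19/400·(0))/(1+19/400) = 9551/10000 ≈ 0.955100
step 2 [2y] zero: DF = P = 9209/10000 ≈ 0.920900
step 3 [3y] swap r/1=233/6957: DF=(1 − 233/6957·(0.955100+0.920900))/(1+233/6957) = 2267/2500 ≈ 0.906800
step 4 [4y] swap r/1=297/9160: DF=(1 − 297/9160·(0.955100+0.920900+0.906800))/(1+297/9160) = 2203/2500 ≈ 0.881200

1 1 9551/10000
2 2 9209/10000
3 3 2267/2500
4 4 2203/2500
DF(2y) = 9209/10000 ≈ 0.920900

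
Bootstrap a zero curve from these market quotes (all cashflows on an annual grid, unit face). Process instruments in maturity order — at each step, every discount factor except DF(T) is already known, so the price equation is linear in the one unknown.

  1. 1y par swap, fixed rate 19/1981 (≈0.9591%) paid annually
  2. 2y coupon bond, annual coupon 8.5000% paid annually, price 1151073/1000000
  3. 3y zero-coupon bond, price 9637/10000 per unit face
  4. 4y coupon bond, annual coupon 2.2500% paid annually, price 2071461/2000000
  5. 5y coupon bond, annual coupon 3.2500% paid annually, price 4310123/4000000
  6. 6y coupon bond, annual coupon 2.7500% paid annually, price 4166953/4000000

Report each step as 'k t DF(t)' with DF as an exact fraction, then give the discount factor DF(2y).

1 1 1981/2000
2 2 9833/10000
3 3 9637/10000
4 4 9483/10000
5 5 9213/10000
6 6 2213/2500
DF(2y) = 9833/10000 ≈ 0.983300

step 1 [1y] swap r/1=19/1981: DF=(1 − 19/1981·(0))/(1+19/1981) = 1981/2000 ≈ 0.990500
step 2 [2y] bond c/1=17/200: DF=(1151073/1000000 − 17/200·(0.990500))/(1+17/200) = 9833/10000 ≈ 0.983300
step 3 [3y] zero: DF = P = 9637/10000 ≈ 0.963700
step 4 [4y] bond c/1=9/400: DF=(2071461/2000000 − 9/400·(0.990500+0.983300+0.963700))/(1+9/400) = 9483/10000 ≈ 0.948300
step 5 [5y] bond c/1=13/400: DF=(4310123/4000000 − 13/400·(0.990500+0.983300+0.963700+0.948300))/(1+13/400) = 9213/10000 ≈ 0.921300
step 6 [6y] bond c/1=11/400: DF=(4166953/4000000 − 11/400·(0.990500+0.983300+0.963700+0.948300+0.921300))/(1+11/400) = 2213/2500 ≈ 0.885200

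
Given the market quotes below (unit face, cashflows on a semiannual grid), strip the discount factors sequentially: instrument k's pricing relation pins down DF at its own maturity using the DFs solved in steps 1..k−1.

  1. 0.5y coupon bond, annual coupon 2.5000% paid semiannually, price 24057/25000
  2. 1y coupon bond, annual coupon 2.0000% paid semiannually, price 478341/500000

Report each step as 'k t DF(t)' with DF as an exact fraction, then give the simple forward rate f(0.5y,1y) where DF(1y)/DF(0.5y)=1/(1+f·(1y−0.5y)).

1 1/2 594/625
2 1 4689/5000
f(0.5y,1y) = ((594/625)/(4689/5000) − 1)/(1/2) = 14/521 ≈ 2.6871%

step 1 [0.5y] bond c/2=1/80: DF=(24057/25000 − 1/80·(0))/(1+1/80) = 594/625 ≈ 0.950400
step 2 [1y] bond c/2=1/100: DF=(478341/500000 − 1/100·(0.950400))/(1+1/100) = 4689/5000 ≈ 0.937800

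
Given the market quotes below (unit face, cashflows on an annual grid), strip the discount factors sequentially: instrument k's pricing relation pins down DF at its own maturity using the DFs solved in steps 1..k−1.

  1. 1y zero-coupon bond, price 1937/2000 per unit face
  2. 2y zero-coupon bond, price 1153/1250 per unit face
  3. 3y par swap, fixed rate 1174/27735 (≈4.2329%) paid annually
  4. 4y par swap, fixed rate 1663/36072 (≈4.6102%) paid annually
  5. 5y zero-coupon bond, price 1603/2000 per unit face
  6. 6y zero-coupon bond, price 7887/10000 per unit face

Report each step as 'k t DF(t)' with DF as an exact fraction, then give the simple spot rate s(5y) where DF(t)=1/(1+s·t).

step 1 [1y] zero: DF = P = 1937/2000 ≈ 0.968500
step 2 [2y] zero: DF = P = 1153/1250 ≈ 0.922400
step 3 [3y] swap r/1=1174/27735: DF=(1 − 1174/27735·(0.968500+0.922400))/(1+1174/27735) = 4413/5000 ≈ 0.882600
step 4 [4y] swap r/1=1663/36072: DF=(1 − 1663/36072·(0.968500+0.922400+0.882600))/(1+1663/36072) = 8337/10000 ≈ 0.833700
step 5 [5y] zero: DF = P = 1603/2000 ≈ 0.801500
step 6 [6y] zero: DF = P = 7887/10000 ≈ 0.788700

1 1 1937/2000
2 2 1153/1250
3 3 4413/5000
4 4 8337/10000
5 5 1603/2000
6 6 7887/10000
s(5y) = (1/(1603/2000) − 1)/(5) = 397/8015 ≈ 4.9532%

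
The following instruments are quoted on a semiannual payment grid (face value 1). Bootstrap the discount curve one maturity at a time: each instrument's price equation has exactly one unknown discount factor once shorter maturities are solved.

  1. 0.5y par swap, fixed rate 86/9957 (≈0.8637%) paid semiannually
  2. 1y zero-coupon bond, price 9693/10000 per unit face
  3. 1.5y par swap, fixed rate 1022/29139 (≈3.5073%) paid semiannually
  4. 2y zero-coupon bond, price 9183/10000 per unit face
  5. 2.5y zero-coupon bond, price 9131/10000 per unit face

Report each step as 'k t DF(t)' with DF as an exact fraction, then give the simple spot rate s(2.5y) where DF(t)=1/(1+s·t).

step 1 [0.5y] swap r/2=43/9957: DF=(1 − 43/9957·(0))/(1+43/9957) = 9957/10000 ≈ 0.995700
step 2 [1y] zero: DF = P = 9693/10000 ≈ 0.969300
step 3 [1.5y] swap r/2=511/29139: DF=(1 − 511/29139·(0.995700+0.969300))/(1+511/29139) = 9489/10000 ≈ 0.948900
step 4 [2y] zero: DF = P = 9183/10000 ≈ 0.918300
step 5 [2.5y] zero: DF = P = 9131/10000 ≈ 0.913100

1 1/2 9957/10000
2 1 9693/10000
3 3/2 9489/10000
4 2 9183/10000
5 5/2 9131/10000
s(2.5y) = (1/(9131/10000) − 1)/(5/2) = 1738/45655 ≈ 3.8068%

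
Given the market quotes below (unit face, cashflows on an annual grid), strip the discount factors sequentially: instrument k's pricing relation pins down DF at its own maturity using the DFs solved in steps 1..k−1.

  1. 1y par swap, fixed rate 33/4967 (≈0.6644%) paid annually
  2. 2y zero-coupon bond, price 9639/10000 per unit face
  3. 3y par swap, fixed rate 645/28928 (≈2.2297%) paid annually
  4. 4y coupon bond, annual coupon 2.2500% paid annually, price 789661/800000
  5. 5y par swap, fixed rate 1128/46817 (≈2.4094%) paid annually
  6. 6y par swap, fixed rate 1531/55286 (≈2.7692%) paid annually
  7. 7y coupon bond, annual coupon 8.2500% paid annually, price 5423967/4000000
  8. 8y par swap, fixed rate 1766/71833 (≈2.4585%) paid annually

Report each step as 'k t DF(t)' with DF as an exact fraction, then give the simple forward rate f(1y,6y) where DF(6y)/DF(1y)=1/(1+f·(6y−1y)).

1 1 4967/5000
2 2 9639/10000
3 3 1871/2000
4 4 9017/10000
5 5 1109/1250
6 6 8469/10000
7 7 8313/10000
8 8 4117/5000
f(1y,6y) = ((4967/5000)/(8469/10000) − 1)/(5) = 293/8469 ≈ 3.4597%

step 1 [1y] swap r/1=33/4967: DF=(1 − 33/4967·(0))/(1+33/4967) = 4967/5000 ≈ 0.993400
step 2 [2y] zero: DF = P = 9639/10000 ≈ 0.963900
step 3 [3y] swap r/1=645/28928: DF=(1 − 645/28928·(0.993400+0.963900))/(1+645/28928) = 1871/2000 ≈ 0.935500
step 4 [4y] bond c/1=9/400: DF=(789661/800000 − 9/400·(0.993400+0.963900+0.935500))/(1+9/400) = 9017/10000 ≈ 0.901700
step 5 [5y] swap r/1=1128/46817: DF=(1 − 1128/46817·(0.993400+0.963900+0.935500+0.901700))/(1+1128/46817) = 1109/1250 ≈ 0.887200
step 6 [6y] swap r/1=1531/55286: DF=(1 − 1531/55286·(0.993400+0.963900+0.935500+0.901700+0.887200))/(1+1531/55286) = 8469/10000 ≈ 0.846900
step 7 [7y] bond c/1=33/400: DF=(5423967/4000000 − 33/400·(0.993400+0.963900+0.935500+0.901700+0.887200+0.846900))/(1+33/400) = 8313/10000 ≈ 0.831300
step 8 [8y] swap r/1=1766/71833: DF=(1 − 1766/71833·(0.993400+0.963900+0.935500+0.901700+0.887200+0.846900+0.831300))/(1+1766/71833) = 4117/5000 ≈ 0.823400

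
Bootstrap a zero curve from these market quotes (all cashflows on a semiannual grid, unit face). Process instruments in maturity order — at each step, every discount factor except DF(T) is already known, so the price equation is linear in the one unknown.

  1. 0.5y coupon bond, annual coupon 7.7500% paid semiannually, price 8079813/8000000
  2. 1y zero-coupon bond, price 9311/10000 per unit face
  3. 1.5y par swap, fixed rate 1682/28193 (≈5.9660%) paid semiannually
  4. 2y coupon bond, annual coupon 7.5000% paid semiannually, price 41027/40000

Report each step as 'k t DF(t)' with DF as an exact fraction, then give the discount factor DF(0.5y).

step 1 [0.5y] bond c/2=31/800: DF=(8079813/8000000 − 31/800·(0))/(1+31/800) = 9723/10000 ≈ 0.972300
step 2 [1y] zero: DF = P = 9311/10000 ≈ 0.931100
step 3 [1.5y] swap r/2=841/28193: DF=(1 − 841/28193·(0.972300+0.931100))/(1+841/28193) = 9159/10000 ≈ 0.915900
step 4 [2y] bond c/2=3/80: DF=(41027/40000 − 3/80·(0.972300+0.931100+0.915900))/(1+3/80) = 8867/10000 ≈ 0.886700

1 1/2 9723/10000
2 1 9311/10000
3 3/2 9159/10000
4 2 8867/10000
DF(0.5y) = 9723/10000 ≈ 0.972300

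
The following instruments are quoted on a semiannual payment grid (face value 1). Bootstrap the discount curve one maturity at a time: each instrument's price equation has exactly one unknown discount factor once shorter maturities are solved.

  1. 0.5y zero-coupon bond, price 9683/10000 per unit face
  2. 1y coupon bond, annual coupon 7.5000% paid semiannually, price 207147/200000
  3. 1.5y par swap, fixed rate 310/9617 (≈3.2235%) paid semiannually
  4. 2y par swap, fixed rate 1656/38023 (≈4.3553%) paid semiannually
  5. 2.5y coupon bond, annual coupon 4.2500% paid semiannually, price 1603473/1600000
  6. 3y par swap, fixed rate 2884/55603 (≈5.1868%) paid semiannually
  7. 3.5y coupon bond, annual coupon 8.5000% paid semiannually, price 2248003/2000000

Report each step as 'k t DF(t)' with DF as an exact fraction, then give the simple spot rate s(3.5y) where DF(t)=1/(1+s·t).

1 1/2 9683/10000
2 1 9633/10000
3 3/2 1907/2000
4 2 2293/2500
5 5/2 4511/5000
6 3 4279/5000
7 7/2 1703/2000
s(3.5y) = (1/(1703/2000) − 1)/(7/2) = 594/11921 ≈ 4.9828%

step 1 [0.5y] zero: DF = P = 9683/10000 ≈ 0.968300
step 2 [1y] bond c/2=3/80: DF=(207147/200000 − 3/80·(0.968300))/(1+3/80) = 9633/10000 ≈ 0.963300
step 3 [1.5y] swap r/2=155/9617: DF=(1 − 155/9617·(0.968300+0.963300))/(1+155/9617) = 1907/2000 ≈ 0.953500
step 4 [2y] swap r/2=828/38023: DF=(1 − 828/38023·(0.968300+0.963300+0.953500))/(1+828/38023) = 2293/2500 ≈ 0.917200
step 5 [2.5y] bond c/2=17/800: DF=(1603473/1600000 − 17/800·(0.968300+0.963300+0.953500+0.917200))/(1+17/800) = 4511/5000 ≈ 0.902200
step 6 [3y] swap r/2=1442/55603: DF=(1 − 1442/55603·(0.968300+0.963300+0.953500+0.917200+0.902200))/(1+1442/55603) = 4279/5000 ≈ 0.855800
step 7 [3.5y] bond c/2=17/400: DF=(2248003/2000000 − 17/400·(0.968300+0.963300+0.953500+0.917200+0.902200+0.855800))/(1+17/400) = 1703/2000 ≈ 0.851500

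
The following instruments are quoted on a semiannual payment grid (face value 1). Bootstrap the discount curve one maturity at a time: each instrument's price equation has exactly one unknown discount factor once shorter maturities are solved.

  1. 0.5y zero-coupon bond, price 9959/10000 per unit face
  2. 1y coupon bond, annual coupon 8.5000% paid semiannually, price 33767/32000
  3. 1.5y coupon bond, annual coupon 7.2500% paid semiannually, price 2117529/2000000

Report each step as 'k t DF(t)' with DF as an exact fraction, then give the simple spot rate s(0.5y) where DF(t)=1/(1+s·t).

step 1 [0.5y] zero: DF = P = 9959/10000 ≈ 0.995900
step 2 [1y] bond c/2=17/400: DF=(33767/32000 − 17/400·(0.995900))/(1+17/400) = 2429/2500 ≈ 0.971600
step 3 [1.5y] bond c/2=29/800: DF=(2117529/2000000 − 29/800·(0.995900+0.971600))/(1+29/800) = 9529/10000 ≈ 0.952900

1 1/2 9959/10000
2 1 2429/2500
3 3/2 9529/10000
s(0.5y) = (1/(9959/10000) − 1)/(1/2) = 82/9959 ≈ 0.8234%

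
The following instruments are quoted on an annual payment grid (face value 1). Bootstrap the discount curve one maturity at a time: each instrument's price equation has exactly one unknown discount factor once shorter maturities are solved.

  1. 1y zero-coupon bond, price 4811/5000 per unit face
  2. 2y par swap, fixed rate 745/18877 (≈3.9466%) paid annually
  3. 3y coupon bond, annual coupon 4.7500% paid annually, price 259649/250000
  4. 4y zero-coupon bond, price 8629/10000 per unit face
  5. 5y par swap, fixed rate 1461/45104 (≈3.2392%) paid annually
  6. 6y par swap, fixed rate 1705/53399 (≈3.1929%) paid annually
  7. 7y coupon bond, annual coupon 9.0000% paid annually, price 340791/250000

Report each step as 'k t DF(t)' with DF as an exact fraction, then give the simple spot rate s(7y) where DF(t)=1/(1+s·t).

1 1 4811/5000
2 2 1851/2000
3 3 9059/10000
4 4 8629/10000
5 5 8539/10000
6 6 1659/2000
7 7 8097/10000
s(7y) = (1/(8097/10000) − 1)/(7) = 1903/56679 ≈ 3.3575%

step 1 [1y] zero: DF = P = 4811/5000 ≈ 0.962200
step 2 [2y] swap r/1=745/18877: DF=(1 − 745/18877·(0.962200))/(1+745/18877) = 1851/2000 ≈ 0.925500
step 3 [3y] bond c/1=19/400: DF=(259649/250000 − 19/400·(0.962200+0.925500))/(1+19/400) = 9059/10000 ≈ 0.905900
step 4 [4y] zero: DF = P = 8629/10000 ≈ 0.862900
step 5 [5y] swap r/1=1461/45104: DF=(1 − 1461/45104·(0.962200+0.925500+0.905900+0.862900))/(1+1461/45104) = 8539/10000 ≈ 0.853900
step 6 [6y] swap r/1=1705/53399: DF=(1 − 1705/53399·(0.962200+0.925500+0.905900+0.862900+0.853900))/(1+1705/53399) = 1659/2000 ≈ 0.829500
step 7 [7y] bond c/1=9/100: DF=(340791/250000 − 9/100·(0.962200+0.925500+0.905900+0.862900+0.853900+0.829500))/(1+9/100) = 8097/10000 ≈ 0.809700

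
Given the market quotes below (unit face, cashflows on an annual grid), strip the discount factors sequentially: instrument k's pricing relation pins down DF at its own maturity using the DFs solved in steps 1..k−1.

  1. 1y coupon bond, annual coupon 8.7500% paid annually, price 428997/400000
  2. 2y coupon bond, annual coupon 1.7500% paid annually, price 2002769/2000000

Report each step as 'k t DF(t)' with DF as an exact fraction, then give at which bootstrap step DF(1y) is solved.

step 1 [1y] bond c/1=7/80: DF=(428997/400000 − 7/80·(0))/(1+7/80) = 4931/5000 ≈ 0.986200
step 2 [2y] bond c/1=7/400: DF=(2002769/2000000 − 7/400·(0.986200))/(1+7/400) = 1209/1250 ≈ 0.967200

1 1 4931/5000
2 2 1209/1250
DF(1y) is solved at step 1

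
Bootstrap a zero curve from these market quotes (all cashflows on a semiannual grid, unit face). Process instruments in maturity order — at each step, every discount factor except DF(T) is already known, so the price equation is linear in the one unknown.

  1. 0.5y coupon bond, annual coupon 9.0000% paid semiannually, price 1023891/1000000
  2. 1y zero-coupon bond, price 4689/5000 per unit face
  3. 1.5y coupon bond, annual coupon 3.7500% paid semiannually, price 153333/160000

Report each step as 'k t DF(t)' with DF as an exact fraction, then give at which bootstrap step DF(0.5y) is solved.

step 1 [0.5y] bond c/2=9/200: DF=(1023891/1000000 − 9/200·(0))/(1+9/200) = 4899/5000 ≈ 0.979800
step 2 [1y] zero: DF = P = 4689/5000 ≈ 0.937800
step 3 [1.5y] bond c/2=3/160: DF=(153333/160000 − 3/160·(0.979800+0.937800))/(1+3/160) = 4527/5000 ≈ 0.905400

1 1/2 4899/5000
2 1 4689/5000
3 3/2 4527/5000
DF(0.5y) is solved at step 1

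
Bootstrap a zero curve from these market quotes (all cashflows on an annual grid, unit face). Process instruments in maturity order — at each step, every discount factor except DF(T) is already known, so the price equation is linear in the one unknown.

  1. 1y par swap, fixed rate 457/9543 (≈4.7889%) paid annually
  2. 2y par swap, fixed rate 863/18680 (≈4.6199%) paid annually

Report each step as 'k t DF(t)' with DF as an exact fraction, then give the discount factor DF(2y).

1 1 9543/10000
2 2 9137/10000
DF(2y) = 9137/10000 ≈ 0.913700

step 1 [1y] swap r/1=457/9543: DF=(1 − 457/9543·(0))/(1+457/9543) = 9543/10000 ≈ 0.954300
step 2 [2y] swap r/1=863/18680: DF=(1 − 863/18680·(0.954300))/(1+863/18680) = 9137/10000 ≈ 0.913700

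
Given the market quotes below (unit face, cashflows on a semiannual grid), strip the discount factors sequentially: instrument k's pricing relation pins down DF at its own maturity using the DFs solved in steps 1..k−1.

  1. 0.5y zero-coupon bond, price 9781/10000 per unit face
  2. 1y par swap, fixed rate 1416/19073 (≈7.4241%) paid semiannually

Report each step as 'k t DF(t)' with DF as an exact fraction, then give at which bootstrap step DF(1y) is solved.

1 1/2 9781/10000
2 1 2323/2500
DF(1y) is solved at step 2

step 1 [0.5y] zero: DF = P = 9781/10000 ≈ 0.978100
step 2 [1y] swap r/2=708/19073: DF=(1 − 708/19073·(0.978100))/(1+708/19073) = 2323/2500 ≈ 0.929200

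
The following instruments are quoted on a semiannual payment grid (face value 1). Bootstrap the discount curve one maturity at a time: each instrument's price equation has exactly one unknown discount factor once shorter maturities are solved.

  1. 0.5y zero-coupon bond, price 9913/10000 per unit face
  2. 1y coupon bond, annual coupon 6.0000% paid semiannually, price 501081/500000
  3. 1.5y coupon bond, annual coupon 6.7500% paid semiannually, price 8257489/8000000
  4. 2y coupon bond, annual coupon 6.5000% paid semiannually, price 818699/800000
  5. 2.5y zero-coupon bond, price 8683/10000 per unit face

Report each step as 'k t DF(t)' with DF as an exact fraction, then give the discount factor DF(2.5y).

1 1/2 9913/10000
2 1 9441/10000
3 3/2 9353/10000
4 2 563/625
5 5/2 8683/10000
DF(2.5y) = 8683/10000 ≈ 0.868300

step 1 [0.5y] zero: DF = P = 9913/10000 ≈ 0.991300
step 2 [1y] bond c/2=3/100: DF=(501081/500000 − 3/100·(0.991300))/(1+3/100) = 9441/10000 ≈ 0.944100
step 3 [1.5y] bond c/2=27/800: DF=(8257489/8000000 − 27/800·(0.991300+0.944100))/(1+27/800) = 9353/10000 ≈ 0.935300
step 4 [2y] bond c/2=13/400: DF=(818699/800000 − 13/400·(0.991300+0.944100+0.935300))/(1+13/400) = 563/625 ≈ 0.900800
step 5 [2.5y] zero: DF = P = 8683/10000 ≈ 0.868300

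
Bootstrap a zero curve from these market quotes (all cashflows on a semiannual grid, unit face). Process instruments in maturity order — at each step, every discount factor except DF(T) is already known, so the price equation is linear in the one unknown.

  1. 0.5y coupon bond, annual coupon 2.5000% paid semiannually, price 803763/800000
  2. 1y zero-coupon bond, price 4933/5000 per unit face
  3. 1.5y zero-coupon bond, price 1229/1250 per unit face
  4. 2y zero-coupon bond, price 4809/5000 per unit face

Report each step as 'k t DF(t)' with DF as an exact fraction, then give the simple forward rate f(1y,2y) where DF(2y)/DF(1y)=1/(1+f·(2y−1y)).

1 1/2 9923/10000
2 1 4933/5000
3 3/2 1229/1250
4 2 4809/5000
f(1y,2y) = ((4933/5000)/(4809/5000) − 1)/(1) = 124/4809 ≈ 2.5785%

step 1 [0.5y] bond c/2=1/80: DF=(803763/800000 − 1/80·(0))/(1+1/80) = 9923/10000 ≈ 0.992300
step 2 [1y] zero: DF = P = 4933/5000 ≈ 0.986600
step 3 [1.5y] zero: DF = P = 1229/1250 ≈ 0.983200
step 4 [2y] zero: DF = P = 4809/5000 ≈ 0.961800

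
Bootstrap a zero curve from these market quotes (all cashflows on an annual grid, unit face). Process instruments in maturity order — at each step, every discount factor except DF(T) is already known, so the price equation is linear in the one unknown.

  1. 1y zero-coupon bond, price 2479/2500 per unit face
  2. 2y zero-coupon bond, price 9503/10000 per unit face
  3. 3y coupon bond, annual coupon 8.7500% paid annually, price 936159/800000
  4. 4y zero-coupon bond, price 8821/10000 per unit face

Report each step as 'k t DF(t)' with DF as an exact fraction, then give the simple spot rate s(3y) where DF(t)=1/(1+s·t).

1 1 2479/2500
2 2 9503/10000
3 3 4599/5000
4 4 8821/10000
s(3y) = (1/(4599/5000) − 1)/(3) = 401/13797 ≈ 2.9064%

step 1 [1y] zero: DF = P = 2479/2500 ≈ 0.991600
step 2 [2y] zero: DF = P = 9503/10000 ≈ 0.950300
step 3 [3y] bond c/1=7/80: DF=(936159/800000 − 7/80·(0.991600+0.950300))/(1+7/80) = 4599/5000 ≈ 0.919800
step 4 [4y] zero: DF = P = 8821/10000 ≈ 0.882100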